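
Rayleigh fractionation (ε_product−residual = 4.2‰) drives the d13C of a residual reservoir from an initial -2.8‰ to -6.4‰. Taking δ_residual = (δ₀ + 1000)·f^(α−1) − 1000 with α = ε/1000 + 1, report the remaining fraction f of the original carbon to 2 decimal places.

0.42

α − 1 = ε/1000 = 0.0042
(δ_res + 1000)/(δ₀ + 1000) = (-6.4 + 1000)/(-2.8 + 1000) = 993.6/997.2 = 0.996390
f = 0.996390^(1/0.0042) = exp(ln(0.996390)/0.0042) = exp(-0.00362/0.0042)
f = exp(-0.8611) = 0.4227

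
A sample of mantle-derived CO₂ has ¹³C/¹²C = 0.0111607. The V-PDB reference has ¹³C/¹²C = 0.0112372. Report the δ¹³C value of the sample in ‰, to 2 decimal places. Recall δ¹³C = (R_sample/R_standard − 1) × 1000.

-6.81‰

δ¹³C = (R_sample / R_standard − 1) × 1000
R_sample / R_standard = 0.0111607 / 0.0112372 = 0.993192
δ¹³C = (0.993192 − 1) × 1000 = -6.808‰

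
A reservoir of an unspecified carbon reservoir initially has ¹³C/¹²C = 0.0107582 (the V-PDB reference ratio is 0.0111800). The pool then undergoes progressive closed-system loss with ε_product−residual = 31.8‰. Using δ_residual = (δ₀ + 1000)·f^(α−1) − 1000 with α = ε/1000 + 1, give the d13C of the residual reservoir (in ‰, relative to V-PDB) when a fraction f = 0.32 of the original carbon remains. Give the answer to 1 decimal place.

-72.0‰

δ₀ = (0.0107582/0.0111800 − 1)×1000 = (0.962272 − 1)×1000 = -37.728‰
α − 1 = ε/1000 = 0.0318
f^(α−1) = 0.32^(0.0318) = 0.964415
δ_res = (-37.728 + 1000) × 0.964415 − 1000 = 928.029 − 1000 = -71.97‰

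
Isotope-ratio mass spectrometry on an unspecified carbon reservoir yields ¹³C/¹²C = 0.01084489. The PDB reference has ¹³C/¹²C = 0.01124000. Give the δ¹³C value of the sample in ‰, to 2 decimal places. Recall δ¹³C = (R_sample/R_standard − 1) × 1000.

δ¹³C = (R_sample / R_standard − 1) × 1000
R_sample / R_standard = 0.01084489 / 0.01124000 = 0.964848
δ¹³C = (0.964848 − 1) × 1000 = -35.152‰

-35.15‰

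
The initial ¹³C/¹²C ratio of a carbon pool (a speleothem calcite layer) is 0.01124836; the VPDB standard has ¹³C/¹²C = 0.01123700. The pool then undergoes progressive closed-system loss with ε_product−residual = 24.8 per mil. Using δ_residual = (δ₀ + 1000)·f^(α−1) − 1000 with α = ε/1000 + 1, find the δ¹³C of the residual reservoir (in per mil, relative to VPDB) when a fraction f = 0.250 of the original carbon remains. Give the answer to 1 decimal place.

δ₀ = (0.01124836/0.01123700 − 1)×1000 = (1.001011 − 1)×1000 = 1.011 per mil
α − 1 = ε/1000 = 0.0248
f^(α−1) = 0.250^(0.0248) = 0.966204
δ_res = (1.011 + 1000) × 0.966204 − 1000 = 967.181 − 1000 = -32.82 per mil

-32.8 per mil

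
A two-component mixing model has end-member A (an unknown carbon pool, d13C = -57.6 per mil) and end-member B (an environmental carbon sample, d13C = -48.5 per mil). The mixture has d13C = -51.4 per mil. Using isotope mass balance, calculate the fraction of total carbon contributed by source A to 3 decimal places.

δ_mix = f_A·δ_A + (1 − f_A)·δ_B  ⇒  f_A = (δ_mix − δ_B)/(δ_A − δ_B)
f_A = (-51.4 − (-48.5)) / (-57.6 − (-48.5))
f_A = -2.9 / -9.1 = 0.3187

0.319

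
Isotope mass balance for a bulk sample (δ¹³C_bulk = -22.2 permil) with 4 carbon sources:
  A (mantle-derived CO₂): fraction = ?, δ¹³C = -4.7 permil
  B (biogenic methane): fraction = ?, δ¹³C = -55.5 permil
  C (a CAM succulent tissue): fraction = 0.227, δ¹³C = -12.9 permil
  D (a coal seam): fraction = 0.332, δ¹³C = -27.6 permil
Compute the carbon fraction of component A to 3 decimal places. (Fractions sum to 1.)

Let f_A and f_B be the unknown fractions; fractions sum to 1 so f_A + f_B = 0.441.
Mass balance: Σ fᵢ·δᵢ = δ_bulk ⇒ f_A·(-4.7) + f_B·(-55.5) = -22.2 − (-12.092) = -10.108
Substitute f_B = 0.441 − f_A:
f_A·(-4.7 − -55.5) = -10.108 − 0.441×(-55.5) = 14.367
f_A = 14.367 / 50.8 = 0.2828

0.283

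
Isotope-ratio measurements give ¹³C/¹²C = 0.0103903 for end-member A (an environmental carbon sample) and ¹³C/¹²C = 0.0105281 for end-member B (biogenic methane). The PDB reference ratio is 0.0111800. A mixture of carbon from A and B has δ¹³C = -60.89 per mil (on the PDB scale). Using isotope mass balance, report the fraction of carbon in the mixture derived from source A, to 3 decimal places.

0.209

δ_A = (0.0103903/0.0111800 − 1)×1000 = (0.929365 − 1)×1000 = -70.635 per mil
δ_B = (0.0105281/0.0111800 − 1)×1000 = (0.941691 − 1)×1000 = -58.309 per mil
f_A = (δ_mix − δ_B)/(δ_A − δ_B) = (-60.89 − (-58.309))/(-70.635 − (-58.309))
f_A = -2.581 / -12.326 = 0.2094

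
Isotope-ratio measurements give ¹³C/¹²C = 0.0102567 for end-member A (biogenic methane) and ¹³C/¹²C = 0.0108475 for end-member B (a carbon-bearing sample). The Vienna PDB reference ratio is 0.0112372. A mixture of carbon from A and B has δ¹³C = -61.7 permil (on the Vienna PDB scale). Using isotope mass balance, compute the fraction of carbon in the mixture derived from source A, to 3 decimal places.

δ_A = (0.0102567/0.0112372 − 1)×1000 = (0.912745 − 1)×1000 = -87.255 permil
δ_B = (0.0108475/0.0112372 − 1)×1000 = (0.965321 − 1)×1000 = -34.679 permil
f_A = (δ_mix − δ_B)/(δ_A − δ_B) = (-61.7 − (-34.679))/(-87.255 − (-34.679))
f_A = -27.021 / -52.575 = 0.5139

0.514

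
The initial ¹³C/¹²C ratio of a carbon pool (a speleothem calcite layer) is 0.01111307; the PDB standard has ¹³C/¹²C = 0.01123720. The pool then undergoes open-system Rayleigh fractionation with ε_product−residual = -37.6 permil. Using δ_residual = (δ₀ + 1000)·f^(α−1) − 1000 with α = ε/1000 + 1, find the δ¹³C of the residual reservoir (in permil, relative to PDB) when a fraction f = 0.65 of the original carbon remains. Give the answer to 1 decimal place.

δ₀ = (0.01111307/0.01123720 − 1)×1000 = (0.988954 − 1)×1000 = -11.046 permil
α − 1 = ε/1000 = -0.0376
f^(α−1) = 0.65^(-0.0376) = 1.016329
δ_res = (-11.046 + 1000) × 1.016329 − 1000 = 1005.103 − 1000 = 5.10 permil

5.1 permil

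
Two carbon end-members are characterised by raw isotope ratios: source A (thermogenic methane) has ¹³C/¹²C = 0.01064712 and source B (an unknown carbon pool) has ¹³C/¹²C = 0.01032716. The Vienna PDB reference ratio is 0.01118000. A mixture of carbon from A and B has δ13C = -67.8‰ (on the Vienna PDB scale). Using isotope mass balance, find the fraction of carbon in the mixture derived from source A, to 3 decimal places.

δ_A = (0.01064712/0.01118000 − 1)×1000 = (0.952336 − 1)×1000 = -47.664‰
δ_B = (0.01032716/0.01118000 − 1)×1000 = (0.923717 − 1)×1000 = -76.283‰
f_A = (δ_mix − δ_B)/(δ_A − δ_B) = (-67.8 − (-76.283))/(-47.664 − (-76.283))
f_A = 8.483 / 28.619 = 0.2964

0.296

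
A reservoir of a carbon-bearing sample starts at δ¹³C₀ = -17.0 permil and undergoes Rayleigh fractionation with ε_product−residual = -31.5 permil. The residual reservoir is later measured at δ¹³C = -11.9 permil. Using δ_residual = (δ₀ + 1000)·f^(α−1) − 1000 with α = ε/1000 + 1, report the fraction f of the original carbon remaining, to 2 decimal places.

0.85

α − 1 = ε/1000 = -0.0315
(δ_res + 1000)/(δ₀ + 1000) = (-11.9 + 1000)/(-17.0 + 1000) = 988.1/983.0 = 1.005188
f = 1.005188^(1/-0.0315) = exp(ln(1.005188)/-0.0315) = exp(0.00517/-0.0315)
f = exp(-0.1643) = 0.8485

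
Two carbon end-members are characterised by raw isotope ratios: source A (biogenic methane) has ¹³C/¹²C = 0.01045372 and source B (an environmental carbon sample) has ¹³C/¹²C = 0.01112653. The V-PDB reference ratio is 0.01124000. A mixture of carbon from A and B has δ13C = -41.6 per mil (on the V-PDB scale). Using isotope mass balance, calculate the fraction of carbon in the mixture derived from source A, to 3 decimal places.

δ_A = (0.01045372/0.01124000 − 1)×1000 = (0.930046 − 1)×1000 = -69.954 per mil
δ_B = (0.01112653/0.01124000 − 1)×1000 = (0.989905 − 1)×1000 = -10.095 per mil
f_A = (δ_mix − δ_B)/(δ_A − δ_B) = (-41.6 − (-10.095))/(-69.954 − (-10.095))
f_A = -31.505 / -59.859 = 0.5263

0.526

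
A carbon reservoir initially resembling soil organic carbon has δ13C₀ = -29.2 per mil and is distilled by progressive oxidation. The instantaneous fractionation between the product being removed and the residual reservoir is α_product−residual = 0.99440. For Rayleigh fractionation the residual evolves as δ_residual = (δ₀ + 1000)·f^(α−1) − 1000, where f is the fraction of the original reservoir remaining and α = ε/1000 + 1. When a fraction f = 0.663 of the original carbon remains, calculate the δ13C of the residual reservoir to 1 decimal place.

Rayleigh residual: δ_res = (δ₀ + 1000)·f^(α−1) − 1000
α − 1 = -0.00560
f^(α−1) = 0.663^(-0.00560) = 1.002304
δ_res = (-29.2 + 1000) × 1.002304 − 1000 = 973.037 − 1000 = -26.96 per mil

-27.0 per mil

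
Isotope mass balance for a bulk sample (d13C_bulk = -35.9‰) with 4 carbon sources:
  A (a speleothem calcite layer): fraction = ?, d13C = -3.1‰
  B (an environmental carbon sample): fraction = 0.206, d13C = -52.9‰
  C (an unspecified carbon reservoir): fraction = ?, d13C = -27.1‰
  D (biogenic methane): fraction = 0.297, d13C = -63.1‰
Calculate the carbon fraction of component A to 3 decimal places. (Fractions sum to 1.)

0.300

Let f_A and f_C be the unknown fractions; fractions sum to 1 so f_A + f_C = 0.497.
Mass balance: Σ fᵢ·δᵢ = δ_bulk ⇒ f_A·(-3.1) + f_C·(-27.1) = -35.9 − (-29.638) = -6.262
Substitute f_C = 0.497 − f_A:
f_A·(-3.1 − -27.1) = -6.262 − 0.497×(-27.1) = 7.207
f_A = 7.207 / 24.0 = 0.3003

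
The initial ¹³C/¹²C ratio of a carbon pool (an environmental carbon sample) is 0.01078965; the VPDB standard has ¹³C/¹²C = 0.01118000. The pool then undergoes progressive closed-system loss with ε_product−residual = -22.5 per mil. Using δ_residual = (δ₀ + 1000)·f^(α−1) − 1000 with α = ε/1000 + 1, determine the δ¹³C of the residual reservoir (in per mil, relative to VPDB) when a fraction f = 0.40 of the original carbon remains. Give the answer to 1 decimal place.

δ₀ = (0.01078965/0.01118000 − 1)×1000 = (0.965085 − 1)×1000 = -34.915 per mil
α − 1 = ε/1000 = -0.0225
f^(α−1) = 0.40^(-0.0225) = 1.020831
δ_res = (-34.915 + 1000) × 1.020831 − 1000 = 985.188 − 1000 = -14.81 per mil

-14.8 per mil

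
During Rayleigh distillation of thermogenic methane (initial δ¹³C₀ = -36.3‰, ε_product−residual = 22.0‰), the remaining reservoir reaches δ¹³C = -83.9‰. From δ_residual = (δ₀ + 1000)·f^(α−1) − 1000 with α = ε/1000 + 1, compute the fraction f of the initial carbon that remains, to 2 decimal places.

0.10

α − 1 = ε/1000 = 0.0220
(δ_res + 1000)/(δ₀ + 1000) = (-83.9 + 1000)/(-36.3 + 1000) = 916.1/963.7 = 0.950607
f = 0.950607^(1/0.0220) = exp(ln(0.950607)/0.0220) = exp(-0.05065/0.0220)
f = exp(-2.3025) = 0.1000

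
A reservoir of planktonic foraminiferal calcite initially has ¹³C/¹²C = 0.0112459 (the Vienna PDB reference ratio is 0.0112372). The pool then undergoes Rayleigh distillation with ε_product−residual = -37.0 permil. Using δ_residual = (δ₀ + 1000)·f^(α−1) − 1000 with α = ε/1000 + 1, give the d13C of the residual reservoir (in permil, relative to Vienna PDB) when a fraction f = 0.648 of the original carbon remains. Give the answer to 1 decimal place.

δ₀ = (0.0112459/0.0112372 − 1)×1000 = (1.000774 − 1)×1000 = 0.774 permil
α − 1 = ε/1000 = -0.0370
f^(α−1) = 0.648^(-0.0370) = 1.016183
δ_res = (0.774 + 1000) × 1.016183 − 1000 = 1016.969 − 1000 = 16.97 permil

17.0 permil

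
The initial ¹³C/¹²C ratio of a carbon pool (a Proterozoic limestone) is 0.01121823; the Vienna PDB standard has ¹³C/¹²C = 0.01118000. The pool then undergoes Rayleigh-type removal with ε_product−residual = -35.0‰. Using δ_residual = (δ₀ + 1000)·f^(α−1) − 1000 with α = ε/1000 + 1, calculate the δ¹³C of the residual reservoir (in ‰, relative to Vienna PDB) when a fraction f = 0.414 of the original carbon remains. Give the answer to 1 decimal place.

34.9‰

δ₀ = (0.01121823/0.01118000 − 1)×1000 = (1.003419 − 1)×1000 = 3.419‰
α − 1 = ε/1000 = -0.0350
f^(α−1) = 0.414^(-0.0350) = 1.031347
δ_res = (3.419 + 1000) × 1.031347 − 1000 = 1034.874 − 1000 = 34.87‰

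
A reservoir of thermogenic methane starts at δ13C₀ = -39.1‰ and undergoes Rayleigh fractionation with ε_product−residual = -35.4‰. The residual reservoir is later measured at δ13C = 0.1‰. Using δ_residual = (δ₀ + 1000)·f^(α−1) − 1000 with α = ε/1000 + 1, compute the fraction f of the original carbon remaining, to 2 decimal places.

α − 1 = ε/1000 = -0.0354
(δ_res + 1000)/(δ₀ + 1000) = (0.1 + 1000)/(-39.1 + 1000) = 1000.1/960.9 = 1.040795
f = 1.040795^(1/-0.0354) = exp(ln(1.040795)/-0.0354) = exp(0.03998/-0.0354)
f = exp(-1.1295) = 0.3232

0.32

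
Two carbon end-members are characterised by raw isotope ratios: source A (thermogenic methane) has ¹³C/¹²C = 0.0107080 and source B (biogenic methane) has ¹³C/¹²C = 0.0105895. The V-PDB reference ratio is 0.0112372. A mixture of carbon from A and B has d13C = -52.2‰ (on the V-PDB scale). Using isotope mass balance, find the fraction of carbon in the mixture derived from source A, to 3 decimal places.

δ_A = (0.0107080/0.0112372 − 1)×1000 = (0.952906 − 1)×1000 = -47.094‰
δ_B = (0.0105895/0.0112372 − 1)×1000 = (0.942361 − 1)×1000 = -57.639‰
f_A = (δ_mix − δ_B)/(δ_A − δ_B) = (-52.2 − (-57.639))/(-47.094 − (-57.639))
f_A = 5.439 / 10.545 = 0.5158

0.516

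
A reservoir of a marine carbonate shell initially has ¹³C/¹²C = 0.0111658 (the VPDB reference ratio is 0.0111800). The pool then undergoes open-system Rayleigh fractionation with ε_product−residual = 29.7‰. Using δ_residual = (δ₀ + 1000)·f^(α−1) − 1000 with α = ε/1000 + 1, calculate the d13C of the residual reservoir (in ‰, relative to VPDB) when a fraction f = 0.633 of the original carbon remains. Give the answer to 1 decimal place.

-14.7‰

δ₀ = (0.0111658/0.0111800 − 1)×1000 = (0.998730 − 1)×1000 = -1.270‰
α − 1 = ε/1000 = 0.0297
f^(α−1) = 0.633^(0.0297) = 0.986510
δ_res = (-1.270 + 1000) × 0.986510 − 1000 = 985.257 − 1000 = -14.74‰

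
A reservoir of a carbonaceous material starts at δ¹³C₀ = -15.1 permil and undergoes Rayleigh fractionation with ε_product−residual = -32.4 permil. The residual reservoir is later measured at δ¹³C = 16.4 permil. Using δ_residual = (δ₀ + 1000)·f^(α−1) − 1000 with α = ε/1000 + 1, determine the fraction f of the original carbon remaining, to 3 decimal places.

0.378

α − 1 = ε/1000 = -0.0324
(δ_res + 1000)/(δ₀ + 1000) = (16.4 + 1000)/(-15.1 + 1000) = 1016.4/984.9 = 1.031983
f = 1.031983^(1/-0.0324) = exp(ln(1.031983)/-0.0324) = exp(0.03148/-0.0324)
f = exp(-0.9717) = 0.3785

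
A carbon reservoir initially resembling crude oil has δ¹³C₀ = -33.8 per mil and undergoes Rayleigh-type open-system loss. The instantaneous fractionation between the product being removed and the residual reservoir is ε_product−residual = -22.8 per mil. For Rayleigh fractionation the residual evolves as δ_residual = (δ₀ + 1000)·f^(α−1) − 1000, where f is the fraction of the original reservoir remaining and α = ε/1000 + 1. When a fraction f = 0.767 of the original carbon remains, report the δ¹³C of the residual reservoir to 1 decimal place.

-27.9 per mil

Rayleigh residual: δ_res = (δ₀ + 1000)·f^(α−1) − 1000
α = ε/1000 + 1 = 0.97720, so α − 1 = -0.02280
f^(α−1) = 0.767^(-0.02280) = 1.006066
δ_res = (-33.8 + 1000) × 1.006066 − 1000 = 972.061 − 1000 = -27.94 per mil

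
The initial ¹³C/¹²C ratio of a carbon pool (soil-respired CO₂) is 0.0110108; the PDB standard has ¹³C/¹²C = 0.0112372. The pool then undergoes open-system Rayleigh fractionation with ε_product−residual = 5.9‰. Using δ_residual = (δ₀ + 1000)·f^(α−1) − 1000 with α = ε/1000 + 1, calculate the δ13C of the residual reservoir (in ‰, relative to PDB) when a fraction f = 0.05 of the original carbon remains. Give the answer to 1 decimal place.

δ₀ = (0.0110108/0.0112372 − 1)×1000 = (0.979853 − 1)×1000 = -20.147‰
α − 1 = ε/1000 = 0.0059
f^(α−1) = 0.05^(0.0059) = 0.982480
δ_res = (-20.147 + 1000) × 0.982480 − 1000 = 962.686 − 1000 = -37.31‰

-37.3‰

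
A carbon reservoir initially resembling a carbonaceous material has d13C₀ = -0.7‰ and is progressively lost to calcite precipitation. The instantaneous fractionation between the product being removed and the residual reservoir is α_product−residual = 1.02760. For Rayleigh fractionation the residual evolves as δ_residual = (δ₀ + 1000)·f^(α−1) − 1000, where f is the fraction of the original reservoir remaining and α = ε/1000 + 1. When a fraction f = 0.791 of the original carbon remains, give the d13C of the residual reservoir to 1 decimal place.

-7.1‰

Rayleigh residual: δ_res = (δ₀ + 1000)·f^(α−1) − 1000
α − 1 = 0.02760
f^(α−1) = 0.791^(0.02760) = 0.993550
δ_res = (-0.7 + 1000) × 0.993550 − 1000 = 992.854 − 1000 = -7.15‰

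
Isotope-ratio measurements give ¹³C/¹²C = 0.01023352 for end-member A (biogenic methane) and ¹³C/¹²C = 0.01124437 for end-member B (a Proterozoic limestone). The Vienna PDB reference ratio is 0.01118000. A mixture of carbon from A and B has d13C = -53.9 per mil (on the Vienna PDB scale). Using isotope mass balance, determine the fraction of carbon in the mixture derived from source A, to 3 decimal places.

δ_A = (0.01023352/0.01118000 − 1)×1000 = (0.915342 − 1)×1000 = -84.658 per mil
δ_B = (0.01124437/0.01118000 − 1)×1000 = (1.005758 − 1)×1000 = 5.758 per mil
f_A = (δ_mix − δ_B)/(δ_A − δ_B) = (-53.9 − (5.758))/(-84.658 − (5.758))
f_A = -59.658 / -90.416 = 0.6598

0.660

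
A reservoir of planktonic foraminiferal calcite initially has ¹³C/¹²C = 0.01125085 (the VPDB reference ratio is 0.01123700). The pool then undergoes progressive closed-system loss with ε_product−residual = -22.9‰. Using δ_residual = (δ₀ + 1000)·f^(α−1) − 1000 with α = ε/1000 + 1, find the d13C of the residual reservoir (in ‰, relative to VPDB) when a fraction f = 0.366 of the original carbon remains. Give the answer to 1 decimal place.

24.5‰

δ₀ = (0.01125085/0.01123700 − 1)×1000 = (1.001233 − 1)×1000 = 1.233‰
α − 1 = ε/1000 = -0.0229
f^(α−1) = 0.366^(-0.0229) = 1.023284
δ_res = (1.233 + 1000) × 1.023284 − 1000 = 1024.545 − 1000 = 24.55‰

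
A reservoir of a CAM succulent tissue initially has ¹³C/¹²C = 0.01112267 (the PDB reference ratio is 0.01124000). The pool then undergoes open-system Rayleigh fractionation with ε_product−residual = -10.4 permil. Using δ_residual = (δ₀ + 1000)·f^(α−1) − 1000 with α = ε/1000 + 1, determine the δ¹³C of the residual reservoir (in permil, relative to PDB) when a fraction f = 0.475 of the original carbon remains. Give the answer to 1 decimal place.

-2.7 permil

δ₀ = (0.01112267/0.01124000 − 1)×1000 = (0.989561 − 1)×1000 = -10.439 permil
α − 1 = ε/1000 = -0.0104
f^(α−1) = 0.475^(-0.0104) = 1.007772
δ_res = (-10.439 + 1000) × 1.007772 − 1000 = 997.252 − 1000 = -2.75 permil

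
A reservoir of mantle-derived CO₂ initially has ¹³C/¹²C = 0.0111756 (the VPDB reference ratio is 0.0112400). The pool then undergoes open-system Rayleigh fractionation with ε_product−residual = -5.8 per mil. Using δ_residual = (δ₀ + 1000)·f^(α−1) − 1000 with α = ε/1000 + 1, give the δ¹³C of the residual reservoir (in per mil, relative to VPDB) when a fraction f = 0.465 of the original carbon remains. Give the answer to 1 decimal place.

δ₀ = (0.0111756/0.0112400 − 1)×1000 = (0.994270 − 1)×1000 = -5.730 per mil
α − 1 = ε/1000 = -0.0058
f^(α−1) = 0.465^(-0.0058) = 1.004451
δ_res = (-5.730 + 1000) × 1.004451 − 1000 = 998.696 − 1000 = -1.30 per mil

-1.3 per mil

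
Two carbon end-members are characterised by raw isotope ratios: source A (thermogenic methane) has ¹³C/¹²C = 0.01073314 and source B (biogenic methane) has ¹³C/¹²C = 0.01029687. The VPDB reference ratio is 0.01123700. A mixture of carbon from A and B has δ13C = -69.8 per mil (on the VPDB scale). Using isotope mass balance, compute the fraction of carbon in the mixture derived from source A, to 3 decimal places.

δ_A = (0.01073314/0.01123700 − 1)×1000 = (0.955161 − 1)×1000 = -44.839 per mil
δ_B = (0.01029687/0.01123700 − 1)×1000 = (0.916336 − 1)×1000 = -83.664 per mil
f_A = (δ_mix − δ_B)/(δ_A − δ_B) = (-69.8 − (-83.664))/(-44.839 − (-83.664))
f_A = 13.864 / 38.824 = 0.3571

0.357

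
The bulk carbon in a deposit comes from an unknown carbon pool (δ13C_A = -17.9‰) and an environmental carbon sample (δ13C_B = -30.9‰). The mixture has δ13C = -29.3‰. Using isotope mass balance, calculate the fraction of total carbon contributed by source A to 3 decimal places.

0.123

δ_mix = f_A·δ_A + (1 − f_A)·δ_B  ⇒  f_A = (δ_mix − δ_B)/(δ_A − δ_B)
f_A = (-29.3 − (-30.9)) / (-17.9 − (-30.9))
f_A = 1.6 / 13.0 = 0.1231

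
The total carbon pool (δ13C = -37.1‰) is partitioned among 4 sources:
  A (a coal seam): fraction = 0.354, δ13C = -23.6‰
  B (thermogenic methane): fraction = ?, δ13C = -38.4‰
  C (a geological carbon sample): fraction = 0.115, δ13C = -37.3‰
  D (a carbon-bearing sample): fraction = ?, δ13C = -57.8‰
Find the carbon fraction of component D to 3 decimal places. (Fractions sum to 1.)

Let f_D and f_B be the unknown fractions; fractions sum to 1 so f_D + f_B = 0.531.
Mass balance: Σ fᵢ·δᵢ = δ_bulk ⇒ f_D·(-57.8) + f_B·(-38.4) = -37.1 − (-12.644) = -24.456
Substitute f_B = 0.531 − f_D:
f_D·(-57.8 − -38.4) = -24.456 − 0.531×(-38.4) = -4.066
f_D = -4.066 / -19.4 = 0.2096

0.210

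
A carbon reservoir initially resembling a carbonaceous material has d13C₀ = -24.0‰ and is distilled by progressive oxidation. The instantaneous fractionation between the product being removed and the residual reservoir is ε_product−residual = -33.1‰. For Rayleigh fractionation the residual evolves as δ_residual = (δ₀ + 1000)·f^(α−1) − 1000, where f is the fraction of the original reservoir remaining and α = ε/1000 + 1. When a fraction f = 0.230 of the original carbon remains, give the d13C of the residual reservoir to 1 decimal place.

24.7‰

Rayleigh residual: δ_res = (δ₀ + 1000)·f^(α−1) − 1000
α = ε/1000 + 1 = 0.96690, so α − 1 = -0.03310
f^(α−1) = 0.230^(-0.03310) = 1.049849
δ_res = (-24.0 + 1000) × 1.049849 − 1000 = 1024.653 − 1000 = 24.65‰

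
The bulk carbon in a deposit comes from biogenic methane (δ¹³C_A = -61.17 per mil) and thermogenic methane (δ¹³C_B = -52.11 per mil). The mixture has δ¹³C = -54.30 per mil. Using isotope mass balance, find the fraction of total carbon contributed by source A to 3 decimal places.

δ_mix = f_A·δ_A + (1 − f_A)·δ_B  ⇒  f_A = (δ_mix − δ_B)/(δ_A − δ_B)
f_A = (-54.30 − (-52.11)) / (-61.17 − (-52.11))
f_A = -2.19 / -9.06 = 0.2417

0.242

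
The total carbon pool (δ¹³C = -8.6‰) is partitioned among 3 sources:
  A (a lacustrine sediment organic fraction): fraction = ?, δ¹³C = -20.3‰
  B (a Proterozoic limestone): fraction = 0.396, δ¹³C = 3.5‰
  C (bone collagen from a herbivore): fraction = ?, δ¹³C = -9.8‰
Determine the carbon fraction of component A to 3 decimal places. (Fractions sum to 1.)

Let f_A and f_C be the unknown fractions; fractions sum to 1 so f_A + f_C = 0.604.
Mass balance: Σ fᵢ·δᵢ = δ_bulk ⇒ f_A·(-20.3) + f_C·(-9.8) = -8.6 − (1.386) = -9.986
Substitute f_C = 0.604 − f_A:
f_A·(-20.3 − -9.8) = -9.986 − 0.604×(-9.8) = -4.067
f_A = -4.067 / -10.5 = 0.3873

0.387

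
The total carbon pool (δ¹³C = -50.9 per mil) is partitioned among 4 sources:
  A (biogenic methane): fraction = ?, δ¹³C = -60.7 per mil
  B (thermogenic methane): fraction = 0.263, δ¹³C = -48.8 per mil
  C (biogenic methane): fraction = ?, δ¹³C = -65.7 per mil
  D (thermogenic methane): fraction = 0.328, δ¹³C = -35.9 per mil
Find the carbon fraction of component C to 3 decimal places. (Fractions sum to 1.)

0.293

Let f_C and f_A be the unknown fractions; fractions sum to 1 so f_C + f_A = 0.409.
Mass balance: Σ fᵢ·δᵢ = δ_bulk ⇒ f_C·(-65.7) + f_A·(-60.7) = -50.9 − (-24.610) = -26.290
Substitute f_A = 0.409 − f_C:
f_C·(-65.7 − -60.7) = -26.290 − 0.409×(-60.7) = -1.464
f_C = -1.464 / -5.0 = 0.2928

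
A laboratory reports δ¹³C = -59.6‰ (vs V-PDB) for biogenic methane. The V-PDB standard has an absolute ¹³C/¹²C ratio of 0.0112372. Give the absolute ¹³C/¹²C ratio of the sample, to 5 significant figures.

0.010567

R_sample = R_standard × (δ¹³C/1000 + 1)
R_sample = 0.0112372 × (-59.6/1000 + 1) = 0.0112372 × 0.940400
R_sample = 0.0105675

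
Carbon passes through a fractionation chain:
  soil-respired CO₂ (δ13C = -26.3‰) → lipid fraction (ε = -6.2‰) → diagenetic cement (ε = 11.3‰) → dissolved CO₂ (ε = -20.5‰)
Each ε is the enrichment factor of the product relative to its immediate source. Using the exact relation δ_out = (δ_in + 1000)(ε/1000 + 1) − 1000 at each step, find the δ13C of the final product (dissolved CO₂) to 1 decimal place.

step 1: δ = (-26.30 + 1000)·(-6.2/1000 + 1) − 1000 = -32.34‰
step 2: δ = (-32.34 + 1000)·(11.3/1000 + 1) − 1000 = -21.40‰
step 3: δ = (-21.40 + 1000)·(-20.5/1000 + 1) − 1000 = -41.46‰

-41.5‰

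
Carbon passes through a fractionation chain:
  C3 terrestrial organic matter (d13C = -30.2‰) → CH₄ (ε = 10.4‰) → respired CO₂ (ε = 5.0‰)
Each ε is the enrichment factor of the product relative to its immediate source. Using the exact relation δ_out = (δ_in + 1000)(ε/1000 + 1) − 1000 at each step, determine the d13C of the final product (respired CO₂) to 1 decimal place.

-15.2‰

step 1: δ = (-30.20 + 1000)·(10.4/1000 + 1) − 1000 = -20.11‰
step 2: δ = (-20.11 + 1000)·(5.0/1000 + 1) − 1000 = -15.21‰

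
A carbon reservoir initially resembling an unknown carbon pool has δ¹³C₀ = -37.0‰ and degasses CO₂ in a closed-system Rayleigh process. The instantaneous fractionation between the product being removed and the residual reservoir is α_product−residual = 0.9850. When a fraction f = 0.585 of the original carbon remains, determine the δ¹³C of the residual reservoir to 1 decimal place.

-29.2‰

Rayleigh residual: δ_res = (δ₀ + 1000)·f^(α−1) − 1000
α − 1 = -0.01500
f^(α−1) = 0.585^(-0.01500) = 1.008075
δ_res = (-37.0 + 1000) × 1.008075 − 1000 = 970.776 − 1000 = -29.22‰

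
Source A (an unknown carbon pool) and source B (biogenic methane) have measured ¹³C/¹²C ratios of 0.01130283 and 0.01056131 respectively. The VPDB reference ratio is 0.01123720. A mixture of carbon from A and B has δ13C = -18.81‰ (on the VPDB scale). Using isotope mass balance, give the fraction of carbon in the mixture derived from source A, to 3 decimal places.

0.626

δ_A = (0.01130283/0.01123720 − 1)×1000 = (1.005840 − 1)×1000 = 5.840‰
δ_B = (0.01056131/0.01123720 − 1)×1000 = (0.939852 − 1)×1000 = -60.148‰
f_A = (δ_mix − δ_B)/(δ_A − δ_B) = (-18.81 − (-60.148))/(5.840 − (-60.148))
f_A = 41.338 / 65.988 = 0.6264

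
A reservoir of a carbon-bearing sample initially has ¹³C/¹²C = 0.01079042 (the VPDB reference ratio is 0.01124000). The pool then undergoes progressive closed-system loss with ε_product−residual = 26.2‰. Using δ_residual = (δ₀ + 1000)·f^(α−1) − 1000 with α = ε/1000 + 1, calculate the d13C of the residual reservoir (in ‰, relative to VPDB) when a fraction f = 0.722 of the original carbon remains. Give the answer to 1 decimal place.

δ₀ = (0.01079042/0.01124000 − 1)×1000 = (0.960002 − 1)×1000 = -39.998‰
α − 1 = ε/1000 = 0.0262
f^(α−1) = 0.722^(0.0262) = 0.991502
δ_res = (-39.998 + 1000) × 0.991502 − 1000 = 951.844 − 1000 = -48.16‰

-48.2‰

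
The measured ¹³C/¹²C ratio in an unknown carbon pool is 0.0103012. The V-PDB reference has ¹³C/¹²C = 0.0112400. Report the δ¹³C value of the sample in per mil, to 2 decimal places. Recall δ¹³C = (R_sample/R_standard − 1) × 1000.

-83.52 per mil

δ¹³C = (R_sample / R_standard − 1) × 1000
R_sample / R_standard = 0.0103012 / 0.0112400 = 0.916477
δ¹³C = (0.916477 − 1) × 1000 = -83.523 per mil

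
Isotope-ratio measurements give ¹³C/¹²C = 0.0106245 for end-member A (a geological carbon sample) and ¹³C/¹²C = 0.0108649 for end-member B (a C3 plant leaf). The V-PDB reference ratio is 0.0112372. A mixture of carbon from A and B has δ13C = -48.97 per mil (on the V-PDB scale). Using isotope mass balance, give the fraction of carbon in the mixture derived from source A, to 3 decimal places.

0.740

δ_A = (0.0106245/0.0112372 − 1)×1000 = (0.945476 − 1)×1000 = -54.524 per mil
δ_B = (0.0108649/0.0112372 − 1)×1000 = (0.966869 − 1)×1000 = -33.131 per mil
f_A = (δ_mix − δ_B)/(δ_A − δ_B) = (-48.97 − (-33.131))/(-54.524 − (-33.131))
f_A = -15.839 / -21.393 = 0.7404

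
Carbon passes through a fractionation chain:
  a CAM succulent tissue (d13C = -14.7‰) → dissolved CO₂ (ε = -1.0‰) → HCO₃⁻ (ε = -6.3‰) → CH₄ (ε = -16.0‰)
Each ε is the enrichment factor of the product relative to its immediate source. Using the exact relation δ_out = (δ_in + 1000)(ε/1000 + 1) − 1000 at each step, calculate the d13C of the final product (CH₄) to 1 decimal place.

step 1: δ = (-14.70 + 1000)·(-1.0/1000 + 1) − 1000 = -15.69‰
step 2: δ = (-15.69 + 1000)·(-6.3/1000 + 1) − 1000 = -21.89‰
step 3: δ = (-21.89 + 1000)·(-16.0/1000 + 1) − 1000 = -37.54‰

-37.5‰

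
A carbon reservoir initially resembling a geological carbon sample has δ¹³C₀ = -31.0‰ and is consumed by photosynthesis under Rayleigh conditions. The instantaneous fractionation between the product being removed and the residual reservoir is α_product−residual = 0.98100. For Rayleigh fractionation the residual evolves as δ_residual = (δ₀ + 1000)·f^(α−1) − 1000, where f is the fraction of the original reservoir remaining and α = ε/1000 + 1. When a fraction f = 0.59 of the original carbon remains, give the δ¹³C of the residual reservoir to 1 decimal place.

-21.2‰

Rayleigh residual: δ_res = (δ₀ + 1000)·f^(α−1) − 1000
α − 1 = -0.01900
f^(α−1) = 0.59^(-0.01900) = 1.010075
δ_res = (-31.0 + 1000) × 1.010075 − 1000 = 978.763 − 1000 = -21.24‰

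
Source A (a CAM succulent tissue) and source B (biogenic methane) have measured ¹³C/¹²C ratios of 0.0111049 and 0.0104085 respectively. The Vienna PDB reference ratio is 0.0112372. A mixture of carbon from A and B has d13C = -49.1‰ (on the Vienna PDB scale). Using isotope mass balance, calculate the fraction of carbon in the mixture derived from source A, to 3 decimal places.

0.398

δ_A = (0.0111049/0.0112372 − 1)×1000 = (0.988227 − 1)×1000 = -11.773‰
δ_B = (0.0104085/0.0112372 − 1)×1000 = (0.926254 − 1)×1000 = -73.746‰
f_A = (δ_mix − δ_B)/(δ_A − δ_B) = (-49.1 − (-73.746))/(-11.773 − (-73.746))
f_A = 24.646 / 61.973 = 0.3977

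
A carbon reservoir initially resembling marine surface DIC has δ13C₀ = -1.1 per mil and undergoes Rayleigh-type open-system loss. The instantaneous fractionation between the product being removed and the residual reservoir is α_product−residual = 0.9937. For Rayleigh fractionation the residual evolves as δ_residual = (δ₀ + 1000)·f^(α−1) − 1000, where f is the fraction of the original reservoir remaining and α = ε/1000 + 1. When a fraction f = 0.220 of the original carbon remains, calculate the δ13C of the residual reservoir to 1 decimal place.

8.5 per mil

Rayleigh residual: δ_res = (δ₀ + 1000)·f^(α−1) − 1000
α − 1 = -0.00630
f^(α−1) = 0.220^(-0.00630) = 1.009585
δ_res = (-1.1 + 1000) × 1.009585 − 1000 = 1008.474 − 1000 = 8.47 per mil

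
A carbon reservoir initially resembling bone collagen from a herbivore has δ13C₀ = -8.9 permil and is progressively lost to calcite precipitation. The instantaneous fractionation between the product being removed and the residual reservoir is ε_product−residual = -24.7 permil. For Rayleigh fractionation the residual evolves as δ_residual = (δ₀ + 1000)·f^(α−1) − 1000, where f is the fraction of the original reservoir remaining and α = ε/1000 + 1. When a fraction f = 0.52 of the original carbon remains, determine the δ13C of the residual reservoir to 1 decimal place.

7.2 permil

Rayleigh residual: δ_res = (δ₀ + 1000)·f^(α−1) − 1000
α = ε/1000 + 1 = 0.97530, so α − 1 = -0.02470
f^(α−1) = 0.52^(-0.02470) = 1.016283
δ_res = (-8.9 + 1000) × 1.016283 − 1000 = 1007.238 − 1000 = 7.24 permil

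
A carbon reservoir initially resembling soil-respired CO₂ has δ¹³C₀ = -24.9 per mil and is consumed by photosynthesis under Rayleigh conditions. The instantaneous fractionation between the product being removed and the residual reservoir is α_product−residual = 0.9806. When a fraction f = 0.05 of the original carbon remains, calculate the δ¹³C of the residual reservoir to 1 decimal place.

Rayleigh residual: δ_res = (δ₀ + 1000)·f^(α−1) − 1000
α − 1 = -0.01940
f^(α−1) = 0.05^(-0.01940) = 1.059839
δ_res = (-24.9 + 1000) × 1.059839 − 1000 = 1033.449 − 1000 = 33.45 per mil

33.4 per mil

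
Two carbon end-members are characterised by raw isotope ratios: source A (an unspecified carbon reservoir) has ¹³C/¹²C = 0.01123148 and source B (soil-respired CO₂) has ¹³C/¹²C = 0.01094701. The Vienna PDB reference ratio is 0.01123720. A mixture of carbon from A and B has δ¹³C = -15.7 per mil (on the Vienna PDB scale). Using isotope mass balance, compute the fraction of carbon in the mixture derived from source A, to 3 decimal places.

0.400

δ_A = (0.01123148/0.01123720 − 1)×1000 = (0.999491 − 1)×1000 = -0.509 per mil
δ_B = (0.01094701/0.01123720 − 1)×1000 = (0.974176 − 1)×1000 = -25.824 per mil
f_A = (δ_mix − δ_B)/(δ_A − δ_B) = (-15.7 − (-25.824))/(-0.509 − (-25.824))
f_A = 10.124 / 25.315 = 0.3999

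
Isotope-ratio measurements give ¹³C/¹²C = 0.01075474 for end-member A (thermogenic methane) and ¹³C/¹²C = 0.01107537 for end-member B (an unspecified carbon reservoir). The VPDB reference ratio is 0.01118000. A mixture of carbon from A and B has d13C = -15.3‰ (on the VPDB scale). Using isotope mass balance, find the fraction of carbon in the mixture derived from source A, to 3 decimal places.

0.207

δ_A = (0.01075474/0.01118000 − 1)×1000 = (0.961962 − 1)×1000 = -38.038‰
δ_B = (0.01107537/0.01118000 − 1)×1000 = (0.990641 − 1)×1000 = -9.359‰
f_A = (δ_mix − δ_B)/(δ_A − δ_B) = (-15.3 − (-9.359))/(-38.038 − (-9.359))
f_A = -5.941 / -28.679 = 0.2072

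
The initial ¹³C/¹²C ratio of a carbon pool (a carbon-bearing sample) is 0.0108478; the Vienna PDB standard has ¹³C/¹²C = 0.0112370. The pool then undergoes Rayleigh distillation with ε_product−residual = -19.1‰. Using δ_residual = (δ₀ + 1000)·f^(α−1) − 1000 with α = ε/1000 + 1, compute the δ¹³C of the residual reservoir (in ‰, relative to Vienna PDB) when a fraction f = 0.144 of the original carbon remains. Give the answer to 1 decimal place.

δ₀ = (0.0108478/0.0112370 − 1)×1000 = (0.965364 − 1)×1000 = -34.636‰
α − 1 = ε/1000 = -0.0191
f^(α−1) = 0.144^(-0.0191) = 1.037708
δ_res = (-34.636 + 1000) × 1.037708 − 1000 = 1001.767 − 1000 = 1.77‰

1.8‰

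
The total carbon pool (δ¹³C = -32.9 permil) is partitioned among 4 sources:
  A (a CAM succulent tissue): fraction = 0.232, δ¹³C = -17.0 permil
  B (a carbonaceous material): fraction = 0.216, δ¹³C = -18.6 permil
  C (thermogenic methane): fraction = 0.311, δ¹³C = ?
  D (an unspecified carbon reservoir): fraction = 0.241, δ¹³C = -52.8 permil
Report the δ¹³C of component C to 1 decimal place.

Isotope mass balance: δ_bulk = Σ fᵢ·δᵢ.
-32.9 = 0.232×(-17.0) + 0.216×(-18.6) + 0.311×δ_C + 0.241×(-52.8)
0.311·δ_C = -32.9 − (-20.686) = -12.214
δ_C = -12.214 / 0.311 = -39.27 permil

-39.3 permil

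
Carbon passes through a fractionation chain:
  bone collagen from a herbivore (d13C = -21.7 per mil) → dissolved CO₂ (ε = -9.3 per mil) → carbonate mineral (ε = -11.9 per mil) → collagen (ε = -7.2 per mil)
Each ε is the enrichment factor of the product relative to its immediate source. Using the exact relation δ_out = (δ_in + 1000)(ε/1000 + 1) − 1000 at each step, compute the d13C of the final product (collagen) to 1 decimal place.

-49.2 per mil

step 1: δ = (-21.70 + 1000)·(-9.3/1000 + 1) − 1000 = -30.80 per mil
step 2: δ = (-30.80 + 1000)·(-11.9/1000 + 1) − 1000 = -42.33 per mil
step 3: δ = (-42.33 + 1000)·(-7.2/1000 + 1) − 1000 = -49.23 per mil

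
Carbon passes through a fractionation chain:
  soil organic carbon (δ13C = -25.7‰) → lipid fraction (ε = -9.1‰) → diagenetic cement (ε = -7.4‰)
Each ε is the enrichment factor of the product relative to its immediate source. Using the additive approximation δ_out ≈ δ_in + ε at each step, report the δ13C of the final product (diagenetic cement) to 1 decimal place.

step 1: δ ≈ -25.7 + (-9.1) = -34.8‰
step 2: δ ≈ -34.8 + (-7.4) = -42.2‰

-42.2‰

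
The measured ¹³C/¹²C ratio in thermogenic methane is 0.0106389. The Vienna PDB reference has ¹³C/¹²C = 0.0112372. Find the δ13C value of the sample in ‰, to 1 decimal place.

-53.2‰

δ13C = (R_sample / R_standard − 1) × 1000
R_sample / R_standard = 0.0106389 / 0.0112372 = 0.946757
δ13C = (0.946757 − 1) × 1000 = -53.24‰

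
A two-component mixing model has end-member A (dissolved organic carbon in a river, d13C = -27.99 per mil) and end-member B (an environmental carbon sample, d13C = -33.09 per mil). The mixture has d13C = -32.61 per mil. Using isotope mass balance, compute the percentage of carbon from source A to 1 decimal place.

δ_mix = f_A·δ_A + (1 − f_A)·δ_B  ⇒  f_A = (δ_mix − δ_B)/(δ_A − δ_B)
f_A = (-32.61 − (-33.09)) / (-27.99 − (-33.09))
f_A = 0.48 / 5.10 = 0.0941

9.4%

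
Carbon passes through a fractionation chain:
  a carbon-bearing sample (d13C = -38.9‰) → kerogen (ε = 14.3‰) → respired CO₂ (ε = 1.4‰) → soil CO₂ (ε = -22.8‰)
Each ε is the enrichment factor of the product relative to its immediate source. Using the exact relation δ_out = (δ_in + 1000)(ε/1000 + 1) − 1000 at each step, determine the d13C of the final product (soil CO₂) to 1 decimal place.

step 1: δ = (-38.90 + 1000)·(14.3/1000 + 1) − 1000 = -25.16‰
step 2: δ = (-25.16 + 1000)·(1.4/1000 + 1) − 1000 = -23.79‰
step 3: δ = (-23.79 + 1000)·(-22.8/1000 + 1) − 1000 = -46.05‰

-46.0‰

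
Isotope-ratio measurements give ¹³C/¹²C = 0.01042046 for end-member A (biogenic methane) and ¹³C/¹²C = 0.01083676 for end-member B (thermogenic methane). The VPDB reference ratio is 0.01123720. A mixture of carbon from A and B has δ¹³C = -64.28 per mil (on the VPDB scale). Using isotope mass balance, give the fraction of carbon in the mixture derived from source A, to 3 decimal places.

δ_A = (0.01042046/0.01123720 − 1)×1000 = (0.927318 − 1)×1000 = -72.682 per mil
δ_B = (0.01083676/0.01123720 − 1)×1000 = (0.964365 − 1)×1000 = -35.635 per mil
f_A = (δ_mix − δ_B)/(δ_A − δ_B) = (-64.28 − (-35.635))/(-72.682 − (-35.635))
f_A = -28.645 / -37.047 = 0.7732

0.773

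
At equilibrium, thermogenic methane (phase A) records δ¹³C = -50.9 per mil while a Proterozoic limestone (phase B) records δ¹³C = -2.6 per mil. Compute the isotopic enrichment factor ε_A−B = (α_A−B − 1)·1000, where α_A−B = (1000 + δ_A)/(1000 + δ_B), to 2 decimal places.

-48.43 per mil

α_A−B = (1000 + -50.9) / (1000 + -2.6) = 949.1 / 997.4 = 0.951574
ε_A−B = (0.951574 − 1) × 1000 = -48.426 per mil
(The approximation ε ≈ δ_A − δ_B would give -48.3 per mil.)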